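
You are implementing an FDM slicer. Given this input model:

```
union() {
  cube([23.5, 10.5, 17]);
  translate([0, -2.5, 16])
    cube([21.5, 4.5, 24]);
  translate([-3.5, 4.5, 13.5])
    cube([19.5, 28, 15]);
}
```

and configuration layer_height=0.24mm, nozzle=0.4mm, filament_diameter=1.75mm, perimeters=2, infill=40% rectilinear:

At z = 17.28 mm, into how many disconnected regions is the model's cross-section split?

2

At z = 17.28 mm: the cube does not reach this height (z outside [0, 17]); the cube at (0, -2.5) is present — its section is the full 21.5×4.5 rectangle; the cube at (-3.5, 4.5) (footprint 19.5×28) is included at this height; Combining (union): the 2 present regions are separate (no shared area or edge), so areas and boundary lengths simply add and each stays a separate island — 2 connected regions. The result has 2 disconnected regions.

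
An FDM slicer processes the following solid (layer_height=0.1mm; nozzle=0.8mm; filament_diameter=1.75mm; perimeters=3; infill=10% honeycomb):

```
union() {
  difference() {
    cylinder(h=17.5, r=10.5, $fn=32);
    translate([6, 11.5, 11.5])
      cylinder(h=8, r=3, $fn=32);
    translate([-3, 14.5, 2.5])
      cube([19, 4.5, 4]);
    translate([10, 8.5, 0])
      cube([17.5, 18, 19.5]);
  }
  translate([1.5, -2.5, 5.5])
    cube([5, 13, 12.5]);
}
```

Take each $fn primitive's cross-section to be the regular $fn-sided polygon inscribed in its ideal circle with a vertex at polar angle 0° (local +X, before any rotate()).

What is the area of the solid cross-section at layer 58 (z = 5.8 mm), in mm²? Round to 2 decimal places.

At z = 5.8 mm: the r=10.5 cylinder contributes a regular 32-gon of circumradius 10.5 (area = (32/2)·10.500²·sin(360°/32) = 344.14 mm²); the cylinder at (6, 11.5) is not intersected at this z (z outside [11.5, 19.5]); the 19×4.5 cube at (-3, 14.5) contributes its full rectangle (area 85.50 mm²); the 17.5×18 cube at (10, 8.5) contributes its full rectangle (area 315.00 mm²); After the difference (first − rest): starting from the r=10.5 cylinder (344.14 mm²), the 19×4.5 cube at (-3, 14.5) misses the remaining region (no effect); the 17.5×18 cube at (10, 8.5) misses the remaining region (no effect) — area = 344.14 mm²; the cube at (1.5, -2.5) is present — its section is the full 5×13 rectangle (area 65.00 mm²); Merging all regions: the regions partially overlap — summed areas 409.14 mm² minus the doubly-counted overlap 60.22 mm² gives 348.91 mm² — area = 348.91 mm². Overall, the cross-section is a single solid region. Net area = 348.91 mm².

348.91 mm²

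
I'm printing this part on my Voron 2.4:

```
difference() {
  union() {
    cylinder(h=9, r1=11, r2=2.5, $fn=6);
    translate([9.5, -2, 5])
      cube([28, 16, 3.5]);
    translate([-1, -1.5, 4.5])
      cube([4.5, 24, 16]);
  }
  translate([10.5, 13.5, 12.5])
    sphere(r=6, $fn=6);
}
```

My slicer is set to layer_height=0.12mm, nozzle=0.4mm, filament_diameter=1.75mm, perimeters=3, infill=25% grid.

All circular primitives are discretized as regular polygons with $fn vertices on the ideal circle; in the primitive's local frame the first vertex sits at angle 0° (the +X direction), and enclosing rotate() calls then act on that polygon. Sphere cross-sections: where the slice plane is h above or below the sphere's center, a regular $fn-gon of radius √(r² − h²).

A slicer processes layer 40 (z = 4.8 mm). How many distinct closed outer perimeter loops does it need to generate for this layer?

1

At z = 4.8 mm: the cone contributes a regular 6-gon of circumradius 6.467 (interpolated between r1=11 and r2=2.5 at t=0.533); the cube at (9.5, -2) does not reach this height (z outside [5, 8.5]); the 4.5×24 cube at (-1, -1.5) contributes its full rectangle; Merging all regions: the regions partially overlap (shared area 31.89 mm²), so overlapping operands fuse into one piece — 1 connected region; the sphere at (10.5, 13.5) is not intersected at this z (|z−center|=7.700 > r=6); Taking the first minus the rest: none of the subtracted shapes is present at this height, so that combined region is unchanged — 1 connected region. The result has 1 disconnected region.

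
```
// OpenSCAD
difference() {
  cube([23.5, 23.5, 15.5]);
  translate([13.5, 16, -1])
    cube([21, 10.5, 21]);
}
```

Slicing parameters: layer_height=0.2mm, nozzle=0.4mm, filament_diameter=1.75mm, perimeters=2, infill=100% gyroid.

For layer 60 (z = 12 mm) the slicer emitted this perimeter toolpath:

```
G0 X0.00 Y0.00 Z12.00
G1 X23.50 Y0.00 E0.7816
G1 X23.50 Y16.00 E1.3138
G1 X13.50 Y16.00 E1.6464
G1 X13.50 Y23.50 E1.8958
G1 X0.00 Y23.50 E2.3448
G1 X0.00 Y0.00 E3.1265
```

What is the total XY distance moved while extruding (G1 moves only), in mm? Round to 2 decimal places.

94.00 mm

Sum the Euclidean lengths of each G1 segment: total = 94.00 mm.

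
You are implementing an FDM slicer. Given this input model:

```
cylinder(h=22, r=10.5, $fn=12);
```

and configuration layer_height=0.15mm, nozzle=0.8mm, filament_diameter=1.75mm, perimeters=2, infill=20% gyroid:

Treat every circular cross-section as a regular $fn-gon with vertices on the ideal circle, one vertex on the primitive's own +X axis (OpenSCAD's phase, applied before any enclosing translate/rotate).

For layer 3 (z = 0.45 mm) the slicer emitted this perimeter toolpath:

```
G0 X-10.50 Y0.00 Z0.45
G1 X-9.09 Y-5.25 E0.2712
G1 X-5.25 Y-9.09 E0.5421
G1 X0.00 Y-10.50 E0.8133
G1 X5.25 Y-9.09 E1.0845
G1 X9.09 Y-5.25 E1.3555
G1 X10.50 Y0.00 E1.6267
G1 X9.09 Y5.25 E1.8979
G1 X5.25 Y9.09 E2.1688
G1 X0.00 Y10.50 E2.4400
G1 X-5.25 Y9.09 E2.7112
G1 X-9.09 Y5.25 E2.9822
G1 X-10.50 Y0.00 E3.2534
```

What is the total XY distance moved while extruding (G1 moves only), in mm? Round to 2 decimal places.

Sum the Euclidean lengths of each G1 segment: total = 65.21 mm.

65.21 mm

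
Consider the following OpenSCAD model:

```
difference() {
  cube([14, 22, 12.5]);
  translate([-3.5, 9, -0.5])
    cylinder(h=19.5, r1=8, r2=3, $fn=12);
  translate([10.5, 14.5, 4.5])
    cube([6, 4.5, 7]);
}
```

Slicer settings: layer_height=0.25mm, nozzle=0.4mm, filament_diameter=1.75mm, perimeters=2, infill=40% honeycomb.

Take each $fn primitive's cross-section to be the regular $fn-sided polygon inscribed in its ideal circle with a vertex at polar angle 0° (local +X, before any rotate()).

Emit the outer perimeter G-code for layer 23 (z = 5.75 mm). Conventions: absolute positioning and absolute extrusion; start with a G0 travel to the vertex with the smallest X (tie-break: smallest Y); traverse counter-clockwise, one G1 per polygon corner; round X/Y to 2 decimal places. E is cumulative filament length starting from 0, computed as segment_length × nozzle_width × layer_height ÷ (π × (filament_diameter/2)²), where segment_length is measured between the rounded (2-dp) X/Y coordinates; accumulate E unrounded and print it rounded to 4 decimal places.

At z = 5.75 mm: the 14×22 cube contributes its full rectangle; the cone at (-3.5, 9) (r1=8→r2=3) has section circumradius 6.397 here — a regular 12-gon; the cube at (10.5, 14.5) is present — its section is the full 6×4.5 rectangle; Taking the first minus the rest: starting from the 14×22 cube, the cone at (-3.5, 9) partially overlaps it — only the 19.96 mm² overlap (of its 122.78 mm²) is removed, clipping the outline; the 6×4.5 cube at (10.5, 14.5) partially overlaps it — only the 15.75 mm² overlap (of its 27.00 mm²) is removed, clipping the outline — 1 connected region. The outline is a single polygon with 13 vertices. Extrusion per mm of travel: 0.4 × 0.25 / (π × 0.875²) = 0.041575. Accumulating E over each segment gives final E = 3.3641.

G0 X0.00 Y0.00 Z5.75
G1 X14.00 Y0.00 E0.5821
G1 X14.00 Y14.50 E1.1849
G1 X10.50 Y14.50 E1.3304
G1 X10.50 Y19.00 E1.5175
G1 X14.00 Y19.00 E1.6630
G1 X14.00 Y22.00 E1.7877
G1 X0.00 Y22.00 E2.3698
G1 X0.00 Y14.24 E2.6924
G1 X2.04 Y12.20 E2.8124
G1 X2.90 Y9.00 E2.9501
G1 X2.04 Y5.80 E3.0879
G1 X0.00 Y3.76 E3.2078
G1 X0.00 Y0.00 E3.3641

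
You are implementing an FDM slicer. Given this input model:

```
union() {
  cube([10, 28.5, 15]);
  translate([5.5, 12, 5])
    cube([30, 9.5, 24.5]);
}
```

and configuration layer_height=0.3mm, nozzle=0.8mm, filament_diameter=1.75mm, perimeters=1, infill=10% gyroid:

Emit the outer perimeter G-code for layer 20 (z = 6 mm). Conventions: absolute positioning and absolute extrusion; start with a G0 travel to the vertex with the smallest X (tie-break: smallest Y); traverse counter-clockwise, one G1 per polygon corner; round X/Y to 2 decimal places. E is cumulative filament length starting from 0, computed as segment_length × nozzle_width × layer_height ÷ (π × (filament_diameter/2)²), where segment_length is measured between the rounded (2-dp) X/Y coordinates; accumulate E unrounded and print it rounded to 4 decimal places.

G0 X0.00 Y0.00 Z6.00
G1 X10.00 Y0.00 E0.9978
G1 X10.00 Y12.00 E2.1952
G1 X35.50 Y12.00 E4.7396
G1 X35.50 Y21.50 E5.6875
G1 X10.00 Y21.50 E8.2319
G1 X10.00 Y28.50 E8.9303
G1 X0.00 Y28.50 E9.9282
G1 X0.00 Y0.00 E12.7719

At z = 6 mm: the 10×28.5 cube contributes its full rectangle; the 30×9.5 cube at (5.5, 12) contributes its full rectangle; Taking the union: the regions partially overlap (shared area 42.75 mm²), so overlapping operands fuse into one piece — 1 connected region. The outline is a single polygon with 8 vertices. Extrusion per mm of travel: 0.8 × 0.3 / (π × 0.875²) = 0.099780. Accumulating E over each segment gives final E = 12.7719.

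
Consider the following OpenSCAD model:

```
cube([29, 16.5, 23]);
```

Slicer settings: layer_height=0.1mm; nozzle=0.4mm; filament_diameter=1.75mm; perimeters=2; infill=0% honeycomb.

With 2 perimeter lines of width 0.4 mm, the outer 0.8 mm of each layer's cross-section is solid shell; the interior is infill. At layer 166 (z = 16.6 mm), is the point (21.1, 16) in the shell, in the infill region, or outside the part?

shell

At z = 16.6 mm: the cube (footprint 29×16.5) is included at this height. Overall, the cross-section is a single solid region. The nearest boundary edge runs (29.00, 16.50)→(0.00, 16.50); distance from the point to it = 0.50 mm. The point is inside the cross-section, 0.50 mm from the nearest boundary — within the 0.8 mm shell band (2 × 0.4).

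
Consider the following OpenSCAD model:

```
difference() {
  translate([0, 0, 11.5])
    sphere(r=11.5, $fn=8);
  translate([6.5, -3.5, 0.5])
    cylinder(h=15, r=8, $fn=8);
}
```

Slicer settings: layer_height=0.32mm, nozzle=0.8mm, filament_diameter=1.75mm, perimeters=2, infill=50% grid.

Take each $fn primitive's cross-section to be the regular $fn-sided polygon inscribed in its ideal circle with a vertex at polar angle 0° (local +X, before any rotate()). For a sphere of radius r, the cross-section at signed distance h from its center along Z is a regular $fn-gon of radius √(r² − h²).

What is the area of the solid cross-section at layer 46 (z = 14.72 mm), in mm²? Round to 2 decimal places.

At z = 14.72 mm: the sphere: section is a regular 8-gon, circumradius = √(r²−h²) = √(11.5²−3.22²) = 11.040 (area = (8/2)·11.040²·sin(360°/8) = 344.73 mm²); the cylinder at (6.5, -3.5): section is a regular 8-gon, circumradius r=8 (area = (8/2)·8.000²·sin(360°/8) = 181.02 mm²); Taking the first minus the rest: starting from the r=11.5 sphere (344.73 mm²), the r=8 cylinder at (6.5, -3.5) partially overlaps it — only the 122.13 mm² overlap (of its 181.02 mm²) is removed, clipping the outline — area = 222.60 mm². Overall, the cross-section is a single solid region. Net area = 222.60 mm².

222.60 mm²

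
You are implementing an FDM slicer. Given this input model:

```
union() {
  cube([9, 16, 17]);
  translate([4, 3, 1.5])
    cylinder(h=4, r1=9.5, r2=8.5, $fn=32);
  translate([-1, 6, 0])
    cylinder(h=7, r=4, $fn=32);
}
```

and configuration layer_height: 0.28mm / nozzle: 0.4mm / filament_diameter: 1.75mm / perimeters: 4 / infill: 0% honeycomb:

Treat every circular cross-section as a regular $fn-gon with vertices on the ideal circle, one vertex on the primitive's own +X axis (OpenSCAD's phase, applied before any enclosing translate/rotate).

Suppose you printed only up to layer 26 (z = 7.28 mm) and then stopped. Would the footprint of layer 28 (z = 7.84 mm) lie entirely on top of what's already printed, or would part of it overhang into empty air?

entirely on top

Compare the two slices. At z = 7.28: the 9×16 cube contributes its full rectangle (area 144.00 mm²); the cone at (4, 3) is absent (z outside [1.5, 5.5]); the cylinder at (-1, 6) does not reach this height (z outside [0, 7]); Combining (union): only the 9×16 cube is present, so the union is just that shape — area = 144.00 mm². At z = 7.84: the cube (footprint 9×16) is included at this height (area 144.00 mm²); the cone at (4, 3) does not reach this height (z outside [1.5, 5.5]); the cylinder at (-1, 6) does not reach this height (z outside [0, 7]); Taking the union: only the 9×16 cube is present, so the union is just that shape — area = 144.00 mm². Checking containment: the cross-section at z = 7.84 is a subset of the cross-section at z = 7.28.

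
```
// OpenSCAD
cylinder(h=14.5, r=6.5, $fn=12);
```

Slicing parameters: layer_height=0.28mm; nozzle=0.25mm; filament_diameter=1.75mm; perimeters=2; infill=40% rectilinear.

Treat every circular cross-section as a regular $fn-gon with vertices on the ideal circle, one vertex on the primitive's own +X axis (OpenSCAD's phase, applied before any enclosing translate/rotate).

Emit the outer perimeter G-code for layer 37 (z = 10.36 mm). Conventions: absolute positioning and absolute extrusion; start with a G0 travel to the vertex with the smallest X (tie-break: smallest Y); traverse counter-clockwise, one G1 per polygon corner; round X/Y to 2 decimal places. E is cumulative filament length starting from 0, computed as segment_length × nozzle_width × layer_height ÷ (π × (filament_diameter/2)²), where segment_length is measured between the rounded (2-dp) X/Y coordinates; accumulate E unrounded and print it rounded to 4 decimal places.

At z = 10.36 mm: the r=6.5 cylinder contributes a regular 12-gon of circumradius 6.5. The outline is a single polygon with 12 vertices. Extrusion per mm of travel: 0.25 × 0.28 / (π × 0.875²) = 0.029103. Accumulating E over each segment gives final E = 1.1751.

G0 X-6.50 Y0.00 Z10.36
G1 X-5.63 Y-3.25 E0.0979
G1 X-3.25 Y-5.63 E0.1959
G1 X0.00 Y-6.50 E0.2938
G1 X3.25 Y-5.63 E0.3917
G1 X5.63 Y-3.25 E0.4897
G1 X6.50 Y0.00 E0.5876
G1 X5.63 Y3.25 E0.6855
G1 X3.25 Y5.63 E0.7834
G1 X0.00 Y6.50 E0.8813
G1 X-3.25 Y5.63 E0.9793
G1 X-5.63 Y3.25 E1.0772
G1 X-6.50 Y0.00 E1.1751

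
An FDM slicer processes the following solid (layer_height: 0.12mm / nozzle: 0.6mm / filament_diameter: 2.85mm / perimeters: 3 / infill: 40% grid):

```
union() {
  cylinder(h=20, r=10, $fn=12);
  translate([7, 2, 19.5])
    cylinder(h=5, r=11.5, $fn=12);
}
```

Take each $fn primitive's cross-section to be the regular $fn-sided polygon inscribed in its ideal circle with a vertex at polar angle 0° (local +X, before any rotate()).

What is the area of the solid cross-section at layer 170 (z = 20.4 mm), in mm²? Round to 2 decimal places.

At z = 20.4 mm: the cylinder is not intersected at this z (z outside [0, 20]); the r=11.5 cylinder at (7, 2) contributes a regular 12-gon of circumradius 11.5 (area = (12/2)·11.500²·sin(360°/12) = 396.75 mm²); Combining (union): only the r=11.5 cylinder at (7, 2) is present, so the union is just that shape — area = 396.75 mm². Overall, the cross-section is a single solid region. Net area = 396.75 mm².

396.75 mm²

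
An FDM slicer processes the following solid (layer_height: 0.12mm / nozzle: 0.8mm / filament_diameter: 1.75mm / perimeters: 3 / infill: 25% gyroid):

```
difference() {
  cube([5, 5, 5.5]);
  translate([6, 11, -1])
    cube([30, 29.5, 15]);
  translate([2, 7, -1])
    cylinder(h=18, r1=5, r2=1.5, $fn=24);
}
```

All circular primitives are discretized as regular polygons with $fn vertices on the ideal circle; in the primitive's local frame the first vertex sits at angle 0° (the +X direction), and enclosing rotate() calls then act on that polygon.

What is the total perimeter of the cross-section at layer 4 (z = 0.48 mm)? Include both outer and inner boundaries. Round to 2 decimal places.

At z = 0.48 mm: the cube is present — its section is the full 5×5 rectangle (perimeter 20.00 mm); the 30×29.5 cube at (6, 11) contributes its full rectangle (perimeter 119.00 mm); the cone at (2, 7) (r1=5→r2=1.5) has section circumradius 4.712 here — a regular 24-gon (perimeter = 2·24·4.712·sin(180°/24) = 29.52 mm); Taking the first minus the rest: starting from the 5×5 cube, the 30×29.5 cube at (6, 11) misses the remaining region (no effect); the cone at (2, 7) partially overlaps it — only the 12.10 mm² overlap (of its 68.97 mm²) is removed, clipping the outline — boundary = 16.53 mm. Overall, the cross-section is a single solid region. Total boundary length (outer) = 16.53 mm.

16.53 mm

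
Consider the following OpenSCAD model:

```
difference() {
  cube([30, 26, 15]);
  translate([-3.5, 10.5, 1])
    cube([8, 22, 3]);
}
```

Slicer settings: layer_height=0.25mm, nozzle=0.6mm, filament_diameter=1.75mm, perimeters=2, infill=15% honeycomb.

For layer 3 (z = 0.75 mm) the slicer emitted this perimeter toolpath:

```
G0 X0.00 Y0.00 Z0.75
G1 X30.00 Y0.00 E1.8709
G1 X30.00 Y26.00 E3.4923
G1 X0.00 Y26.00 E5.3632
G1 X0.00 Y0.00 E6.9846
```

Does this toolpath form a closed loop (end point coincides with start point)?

yes

Start point (G0): (0.00, 0.00). End point (last G1): the path returns to the start — closed.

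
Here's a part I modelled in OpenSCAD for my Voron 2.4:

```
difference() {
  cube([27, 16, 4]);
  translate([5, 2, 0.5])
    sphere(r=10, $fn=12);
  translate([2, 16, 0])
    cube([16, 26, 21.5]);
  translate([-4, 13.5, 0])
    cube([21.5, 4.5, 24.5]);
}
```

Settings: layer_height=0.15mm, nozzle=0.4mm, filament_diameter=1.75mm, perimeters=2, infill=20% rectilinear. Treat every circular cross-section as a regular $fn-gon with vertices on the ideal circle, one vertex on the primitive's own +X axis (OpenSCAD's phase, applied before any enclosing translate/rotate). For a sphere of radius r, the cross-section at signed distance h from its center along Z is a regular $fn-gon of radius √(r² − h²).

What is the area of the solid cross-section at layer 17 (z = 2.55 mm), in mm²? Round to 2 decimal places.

241.78 mm²

At z = 2.55 mm: the cube is present — its section is the full 27×16 rectangle (area 432.00 mm²); the r=10 sphere at (5, 2) contributes a regular 12-gon of circumradius √(10²−2.05²) = 9.788 (area = (12/2)·9.788²·sin(360°/12) = 287.39 mm²); the cube at (2, 16) is present — its section is the full 16×26 rectangle (area 416.00 mm²); the 21.5×4.5 cube at (-4, 13.5) contributes its full rectangle (area 96.75 mm²); Taking the first minus the rest: starting from the 27×16 cube (432.00 mm²), the r=10 sphere at (5, 2) partially overlaps it — only the 146.47 mm² overlap (of its 287.39 mm²) is removed, clipping the outline; the 16×26 cube at (2, 16) misses the remaining region (no effect); the 21.5×4.5 cube at (-4, 13.5) partially overlaps it — only the 43.75 mm² overlap (of its 96.75 mm²) is removed, clipping the outline — area = 241.78 mm². Overall, the cross-section is a single solid region. Net area = 241.78 mm².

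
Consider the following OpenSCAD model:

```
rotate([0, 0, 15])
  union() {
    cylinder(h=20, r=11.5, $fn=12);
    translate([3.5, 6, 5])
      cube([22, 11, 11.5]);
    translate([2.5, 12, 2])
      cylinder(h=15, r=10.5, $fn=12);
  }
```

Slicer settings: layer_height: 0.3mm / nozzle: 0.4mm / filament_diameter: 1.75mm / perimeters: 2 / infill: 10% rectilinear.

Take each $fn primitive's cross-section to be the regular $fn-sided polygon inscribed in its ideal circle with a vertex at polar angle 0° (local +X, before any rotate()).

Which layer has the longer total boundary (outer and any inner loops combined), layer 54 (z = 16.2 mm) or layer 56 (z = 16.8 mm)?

Layer 54 (z = 16.2): the cylinder: section is a regular 12-gon, circumradius r=11.5 (perimeter = 2·12·11.500·sin(180°/12) = 71.43 mm); the 22×11 cube at (3.5, 6) contributes its full rectangle (perimeter 66.00 mm); the r=10.5 cylinder at (2.5, 12) contributes a regular 12-gon of circumradius 10.5 (perimeter = 2·12·10.500·sin(180°/12) = 65.22 mm); Combining (union): the regions partially overlap (shared area 210.70 mm²), so the edge portions inside another operand are dropped and the merged outline is re-measured after clipping — boundary = 122.65 mm; (rotated 15° about Z; rotation is an isometry so areas/perimeters/island counts are preserved). So its perimeter = 122.65 mm. Layer 56 (z = 16.8): the r=11.5 cylinder contributes a regular 12-gon of circumradius 11.5 (perimeter = 2·12·11.500·sin(180°/12) = 71.43 mm); the cube at (3.5, 6) is not intersected at this z (z outside [5, 16.5]); the r=10.5 cylinder at (2.5, 12) gives a regular 12-gon of circumradius 10.5 (constant along its height) (perimeter = 2·12·10.500·sin(180°/12) = 65.22 mm); Combining (union): the regions partially overlap (shared area 114.58 mm²), so the edge portions inside another operand are dropped and the merged outline is re-measured after clipping — boundary = 94.83 mm; (whole slice rotated 15° about Z — lengths, areas and connectivity unchanged). So its perimeter = 94.83 mm. Layer 54 is larger (122.65 vs 94.83 mm).

layer 54 (z = 16.2 mm)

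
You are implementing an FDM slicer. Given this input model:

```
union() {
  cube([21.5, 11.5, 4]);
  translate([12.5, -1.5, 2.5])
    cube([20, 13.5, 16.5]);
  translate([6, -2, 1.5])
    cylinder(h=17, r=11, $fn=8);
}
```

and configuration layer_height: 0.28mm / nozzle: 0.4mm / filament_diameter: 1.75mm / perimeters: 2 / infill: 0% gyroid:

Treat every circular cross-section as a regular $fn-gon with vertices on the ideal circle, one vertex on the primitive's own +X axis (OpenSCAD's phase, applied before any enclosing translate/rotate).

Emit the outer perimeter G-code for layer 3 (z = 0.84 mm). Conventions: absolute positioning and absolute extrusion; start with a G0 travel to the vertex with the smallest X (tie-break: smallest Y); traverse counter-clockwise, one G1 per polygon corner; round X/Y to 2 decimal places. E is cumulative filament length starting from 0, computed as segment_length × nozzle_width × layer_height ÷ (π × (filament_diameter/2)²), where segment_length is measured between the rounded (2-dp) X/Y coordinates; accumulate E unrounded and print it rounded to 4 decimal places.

At z = 0.84 mm: the cube (footprint 21.5×11.5) is included at this height; the cube at (12.5, -1.5) is not intersected at this z (z outside [2.5, 19]); the cylinder at (6, -2) does not reach this height (z outside [1.5, 18.5]); Combining (union): only the 21.5×11.5 cube is present, so the union is just that shape — 1 connected region. The outline is a single polygon with 4 vertices. Extrusion per mm of travel: 0.4 × 0.28 / (π × 0.875²) = 0.046564. Accumulating E over each segment gives final E = 3.0732.

G0 X0.00 Y0.00 Z0.84
G1 X21.50 Y0.00 E1.0011
G1 X21.50 Y11.50 E1.5366
G1 X0.00 Y11.50 E2.5377
G1 X0.00 Y0.00 E3.0732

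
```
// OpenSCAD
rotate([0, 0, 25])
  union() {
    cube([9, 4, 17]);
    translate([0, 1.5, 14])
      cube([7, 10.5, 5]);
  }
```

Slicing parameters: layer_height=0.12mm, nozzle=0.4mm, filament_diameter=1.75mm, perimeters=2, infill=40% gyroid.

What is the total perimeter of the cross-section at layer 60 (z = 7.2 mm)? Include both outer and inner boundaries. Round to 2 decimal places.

At z = 7.2 mm: the cube is present — its section is the full 9×4 rectangle (perimeter 26.00 mm); the cube at (0, 1.5) is not intersected at this z (z outside [14, 19]); Merging all regions: only the 9×4 cube is present, so the union is just that shape — boundary = 26.00 mm; (whole slice rotated 25° about Z — lengths, areas and connectivity unchanged). Overall, the cross-section is a single solid region. Total boundary length (outer) = 26.00 mm.

26.00 mm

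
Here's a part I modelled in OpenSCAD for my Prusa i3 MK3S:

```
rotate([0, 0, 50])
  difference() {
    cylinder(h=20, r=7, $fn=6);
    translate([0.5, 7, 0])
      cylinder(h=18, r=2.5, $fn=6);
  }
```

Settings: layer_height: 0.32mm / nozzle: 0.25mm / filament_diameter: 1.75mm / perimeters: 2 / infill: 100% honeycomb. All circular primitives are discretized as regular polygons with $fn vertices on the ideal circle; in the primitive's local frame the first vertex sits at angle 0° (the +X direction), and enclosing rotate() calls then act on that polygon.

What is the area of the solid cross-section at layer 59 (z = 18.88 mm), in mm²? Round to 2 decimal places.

At z = 18.88 mm: the r=7 cylinder gives a regular 6-gon of circumradius 7 (constant along its height) (area = (6/2)·7.000²·sin(360°/6) = 127.31 mm²); the cylinder at (0.5, 7) does not reach this height (z outside [0, 18]); Subtracting the remaining from the first: none of the subtracted shapes is present at this height, so the r=7 cylinder is unchanged — area = 127.31 mm²; (whole slice rotated 50° about Z — lengths, areas and connectivity unchanged). Overall, the cross-section is a single solid region. Net area = 127.31 mm².

127.31 mm²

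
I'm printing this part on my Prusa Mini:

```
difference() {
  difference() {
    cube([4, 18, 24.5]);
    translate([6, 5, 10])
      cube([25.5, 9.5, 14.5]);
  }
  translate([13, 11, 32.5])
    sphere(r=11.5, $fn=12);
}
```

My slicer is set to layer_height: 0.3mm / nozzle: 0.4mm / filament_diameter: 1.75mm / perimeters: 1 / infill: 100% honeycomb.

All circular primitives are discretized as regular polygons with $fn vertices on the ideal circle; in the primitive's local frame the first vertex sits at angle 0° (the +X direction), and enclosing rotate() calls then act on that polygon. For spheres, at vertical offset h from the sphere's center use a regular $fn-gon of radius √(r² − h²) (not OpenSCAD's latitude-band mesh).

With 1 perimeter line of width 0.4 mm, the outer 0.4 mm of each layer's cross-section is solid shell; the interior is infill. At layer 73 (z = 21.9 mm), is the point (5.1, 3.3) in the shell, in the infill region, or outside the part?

outside

At z = 21.9 mm: the cube (footprint 4×18) is included at this height; the 25.5×9.5 cube at (6, 5) contributes its full rectangle; After the difference (first − rest): starting from the 4×18 cube, the 25.5×9.5 cube at (6, 5) misses the remaining region (no effect) — 1 connected region; the r=11.5 sphere at (13, 11) contributes a regular 12-gon of circumradius √(11.5²−10.6²) = 4.460; Subtracting the remaining from the first: starting from that combined region, the r=11.5 sphere at (13, 11) misses the remaining region (no effect) — 1 connected region. Overall, the cross-section is a single solid region. The nearest boundary edge runs (4.00, 18.00)→(4.00, 0.00); distance from the point to it = 1.10 mm. The point is not inside any of the regions above, so it lies outside the cross-section (1.10 mm from the nearest boundary).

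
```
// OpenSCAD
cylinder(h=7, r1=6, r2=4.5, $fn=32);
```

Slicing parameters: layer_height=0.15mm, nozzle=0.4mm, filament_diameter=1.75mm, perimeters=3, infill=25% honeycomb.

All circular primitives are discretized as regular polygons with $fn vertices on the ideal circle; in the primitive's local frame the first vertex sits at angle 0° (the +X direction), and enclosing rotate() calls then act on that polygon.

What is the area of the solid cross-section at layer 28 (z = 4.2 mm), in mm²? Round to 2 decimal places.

81.19 mm²

At z = 4.2 mm: the cone: at t=0.600 of its height the radius interpolates to r₁+(r₂−r₁)t = 5.100, giving a regular 32-gon of that circumradius (area = (32/2)·5.100²·sin(360°/32) = 81.19 mm²). Overall, the cross-section is a single solid region. Net area = 81.19 mm².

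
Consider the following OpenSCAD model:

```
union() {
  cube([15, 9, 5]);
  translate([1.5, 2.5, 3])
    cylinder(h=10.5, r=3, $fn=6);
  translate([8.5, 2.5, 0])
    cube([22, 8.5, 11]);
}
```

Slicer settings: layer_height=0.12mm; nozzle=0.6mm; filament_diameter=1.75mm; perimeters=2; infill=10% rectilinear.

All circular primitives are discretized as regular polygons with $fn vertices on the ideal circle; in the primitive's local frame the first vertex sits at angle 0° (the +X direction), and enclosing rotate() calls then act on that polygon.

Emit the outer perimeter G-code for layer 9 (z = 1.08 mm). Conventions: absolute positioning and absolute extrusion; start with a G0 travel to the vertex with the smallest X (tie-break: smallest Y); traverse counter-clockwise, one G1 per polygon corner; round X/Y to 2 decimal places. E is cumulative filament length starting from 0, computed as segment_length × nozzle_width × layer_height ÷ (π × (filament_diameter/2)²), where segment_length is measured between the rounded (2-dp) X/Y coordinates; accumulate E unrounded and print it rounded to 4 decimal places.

G0 X0.00 Y0.00 Z1.08
G1 X15.00 Y0.00 E0.4490
G1 X15.00 Y2.50 E0.5238
G1 X30.50 Y2.50 E0.9878
G1 X30.50 Y11.00 E1.2423
G1 X8.50 Y11.00 E1.9008
G1 X8.50 Y9.00 E1.9607
G1 X0.00 Y9.00 E2.2151
G1 X0.00 Y0.00 E2.4845

At z = 1.08 mm: the cube is present — its section is the full 15×9 rectangle; the cylinder at (1.5, 2.5) does not reach this height (z outside [3, 13.5]); the cube at (8.5, 2.5) is present — its section is the full 22×8.5 rectangle; Taking the union: the regions partially overlap (shared area 42.25 mm²), so overlapping operands fuse into one piece — 1 connected region. The outline is a single polygon with 8 vertices. Extrusion per mm of travel: 0.6 × 0.12 / (π × 0.875²) = 0.029934. Accumulating E over each segment gives final E = 2.4845.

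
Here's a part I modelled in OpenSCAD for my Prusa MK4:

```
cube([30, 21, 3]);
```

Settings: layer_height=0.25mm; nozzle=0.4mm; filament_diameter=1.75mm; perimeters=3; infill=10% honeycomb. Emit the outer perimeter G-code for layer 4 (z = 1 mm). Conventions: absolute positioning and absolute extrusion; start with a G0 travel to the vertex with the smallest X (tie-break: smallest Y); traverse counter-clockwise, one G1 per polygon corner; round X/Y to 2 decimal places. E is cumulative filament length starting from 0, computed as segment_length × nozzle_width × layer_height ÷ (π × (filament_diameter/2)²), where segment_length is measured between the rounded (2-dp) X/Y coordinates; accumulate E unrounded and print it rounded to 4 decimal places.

At z = 1 mm: the 30×21 cube contributes its full rectangle. The outline is a single polygon with 4 vertices. Extrusion per mm of travel: 0.4 × 0.25 / (π × 0.875²) = 0.041575. Accumulating E over each segment gives final E = 4.2407.

G0 X0.00 Y0.00 Z1.00
G1 X30.00 Y0.00 E1.2473
G1 X30.00 Y21.00 E2.1203
G1 X0.00 Y21.00 E3.3676
G1 X0.00 Y0.00 E4.2407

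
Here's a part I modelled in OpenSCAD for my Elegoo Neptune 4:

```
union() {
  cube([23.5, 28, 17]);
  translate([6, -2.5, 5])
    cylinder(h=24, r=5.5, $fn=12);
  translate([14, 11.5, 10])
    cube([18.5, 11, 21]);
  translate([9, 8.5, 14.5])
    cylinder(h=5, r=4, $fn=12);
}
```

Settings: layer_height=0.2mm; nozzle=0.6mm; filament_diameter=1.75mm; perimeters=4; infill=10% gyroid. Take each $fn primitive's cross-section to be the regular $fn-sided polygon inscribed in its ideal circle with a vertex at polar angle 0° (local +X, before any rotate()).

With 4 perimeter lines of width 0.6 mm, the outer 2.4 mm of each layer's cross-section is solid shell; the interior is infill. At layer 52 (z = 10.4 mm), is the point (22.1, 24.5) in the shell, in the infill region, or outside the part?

At z = 10.4 mm: the cube is present — its section is the full 23.5×28 rectangle; the r=5.5 cylinder at (6, -2.5) gives a regular 12-gon of circumradius 5.5 (constant along its height); the cube at (14, 11.5) (footprint 18.5×11) is included at this height; the cylinder at (9, 8.5) does not reach this height (z outside [14.5, 19.5]); Combining (union): the regions partially overlap (shared area 124.05 mm²), so overlapping operands fuse into one piece — 1 connected region. Overall, the cross-section is a single solid region. The nearest boundary edge runs (23.50, 28.00)→(23.50, 22.50); distance from the point to it = 1.40 mm. The point is inside the cross-section, 1.40 mm from the nearest boundary — within the 2.4 mm shell band (4 × 0.6).

shell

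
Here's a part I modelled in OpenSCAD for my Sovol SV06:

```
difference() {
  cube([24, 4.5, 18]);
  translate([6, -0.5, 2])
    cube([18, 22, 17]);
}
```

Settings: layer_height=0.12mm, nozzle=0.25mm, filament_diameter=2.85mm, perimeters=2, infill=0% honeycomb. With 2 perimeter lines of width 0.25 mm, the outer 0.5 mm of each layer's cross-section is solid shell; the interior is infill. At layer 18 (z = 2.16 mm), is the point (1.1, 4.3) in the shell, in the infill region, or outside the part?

At z = 2.16 mm: the cube is present — its section is the full 24×4.5 rectangle; the cube at (6, -0.5) (footprint 18×22) is included at this height; Subtracting the remaining from the first: starting from the 24×4.5 cube, the 18×22 cube at (6, -0.5) partially overlaps it — only the 81.00 mm² overlap (of its 396.00 mm²) is removed, clipping the outline — 1 connected region. Overall, the cross-section is a single solid region. The nearest boundary edge runs (0.00, 4.50)→(6.00, 4.50); distance from the point to it = 0.20 mm. The point is inside the cross-section, 0.20 mm from the nearest boundary — within the 0.5 mm shell band (2 × 0.25).

shell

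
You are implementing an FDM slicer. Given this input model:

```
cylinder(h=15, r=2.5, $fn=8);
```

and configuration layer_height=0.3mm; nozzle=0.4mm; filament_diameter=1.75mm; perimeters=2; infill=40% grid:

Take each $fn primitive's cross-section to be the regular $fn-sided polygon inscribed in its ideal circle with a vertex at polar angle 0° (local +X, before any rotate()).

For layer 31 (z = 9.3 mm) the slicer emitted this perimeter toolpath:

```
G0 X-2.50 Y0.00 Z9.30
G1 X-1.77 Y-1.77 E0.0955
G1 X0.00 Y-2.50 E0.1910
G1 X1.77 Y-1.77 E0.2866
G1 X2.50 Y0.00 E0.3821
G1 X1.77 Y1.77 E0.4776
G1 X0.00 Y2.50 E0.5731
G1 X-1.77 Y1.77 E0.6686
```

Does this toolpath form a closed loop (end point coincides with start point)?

Start point (G0): (-2.50, 0.00). End point (last G1): the path does not return to the start — open.

no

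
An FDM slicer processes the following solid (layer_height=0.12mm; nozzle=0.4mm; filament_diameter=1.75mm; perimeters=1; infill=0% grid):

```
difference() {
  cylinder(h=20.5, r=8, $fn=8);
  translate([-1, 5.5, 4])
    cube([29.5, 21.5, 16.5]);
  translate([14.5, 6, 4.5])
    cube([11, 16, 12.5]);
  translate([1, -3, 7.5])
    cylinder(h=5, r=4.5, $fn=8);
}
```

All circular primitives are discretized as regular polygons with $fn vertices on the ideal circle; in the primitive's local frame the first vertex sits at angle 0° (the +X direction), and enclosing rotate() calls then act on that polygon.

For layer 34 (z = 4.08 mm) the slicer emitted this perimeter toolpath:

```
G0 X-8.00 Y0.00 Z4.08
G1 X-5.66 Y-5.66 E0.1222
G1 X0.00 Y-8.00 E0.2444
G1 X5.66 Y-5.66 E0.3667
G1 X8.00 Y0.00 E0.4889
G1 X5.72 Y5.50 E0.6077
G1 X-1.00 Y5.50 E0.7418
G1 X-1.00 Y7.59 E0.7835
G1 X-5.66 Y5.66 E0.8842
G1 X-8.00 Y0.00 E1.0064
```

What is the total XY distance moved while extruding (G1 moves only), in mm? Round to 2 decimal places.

50.43 mm

Sum the Euclidean lengths of each G1 segment: total = 50.43 mm.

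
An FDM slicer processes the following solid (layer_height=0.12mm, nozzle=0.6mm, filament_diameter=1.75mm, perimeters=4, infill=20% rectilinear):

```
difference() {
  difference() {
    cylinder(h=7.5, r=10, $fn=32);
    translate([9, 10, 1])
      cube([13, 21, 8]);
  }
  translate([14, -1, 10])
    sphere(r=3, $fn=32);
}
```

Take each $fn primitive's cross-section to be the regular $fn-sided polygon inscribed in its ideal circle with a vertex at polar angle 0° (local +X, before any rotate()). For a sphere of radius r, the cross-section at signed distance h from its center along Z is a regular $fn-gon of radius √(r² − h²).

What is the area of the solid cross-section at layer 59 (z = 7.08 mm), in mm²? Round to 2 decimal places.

At z = 7.08 mm: the r=10 cylinder gives a regular 32-gon of circumradius 10 (constant along its height) (area = (32/2)·10.000²·sin(360°/32) = 312.14 mm²); the 13×21 cube at (9, 10) contributes its full rectangle (area 273.00 mm²); After the difference (first − rest): starting from the r=10 cylinder (312.14 mm²), the 13×21 cube at (9, 10) misses the remaining region (no effect) — area = 312.14 mm²; the sphere at (14, -1): section is a regular 32-gon, circumradius = √(r²−h²) = √(3²−2.92²) = 0.688 (area = (32/2)·0.688²·sin(360°/32) = 1.48 mm²); After the difference (first − rest): starting from the result so far (312.14 mm²), the r=3 sphere at (14, -1) misses the remaining region (no effect) — area = 312.14 mm². Overall, the cross-section is a single solid region. Net area = 312.14 mm².

312.14 mm²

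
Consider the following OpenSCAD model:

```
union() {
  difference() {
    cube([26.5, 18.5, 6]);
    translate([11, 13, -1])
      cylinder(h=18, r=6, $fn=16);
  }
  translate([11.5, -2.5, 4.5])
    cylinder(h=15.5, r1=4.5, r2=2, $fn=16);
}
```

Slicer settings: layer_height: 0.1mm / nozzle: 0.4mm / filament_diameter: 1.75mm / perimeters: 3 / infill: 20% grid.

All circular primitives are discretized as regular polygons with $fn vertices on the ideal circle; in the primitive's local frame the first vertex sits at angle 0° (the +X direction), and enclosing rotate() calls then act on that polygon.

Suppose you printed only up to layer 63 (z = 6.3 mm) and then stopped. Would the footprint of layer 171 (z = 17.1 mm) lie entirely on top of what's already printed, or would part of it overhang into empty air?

Compare the two slices. At z = 6.3: the cube does not reach this height (z outside [0, 6]); the cylinder at (11, 13): section is a regular 16-gon, circumradius r=6 (area = (16/2)·6.000²·sin(360°/16) = 110.21 mm²); Subtracting the remaining from the first: the first operand is absent here, so nothing remains; the cone at (11.5, -2.5) (r1=4.5→r2=2) has section circumradius 4.210 here — a regular 16-gon (area = (16/2)·4.210²·sin(360°/16) = 54.25 mm²); Merging all regions: only the cone at (11.5, -2.5) is present, so the union is just that shape — area = 54.25 mm². At z = 17.1: the cube does not reach this height (z outside [0, 6]); the cylinder at (11, 13) is not intersected at this z (z outside [-1, 17]); Taking the first minus the rest: the first operand is absent here, so nothing remains; the cone at (11.5, -2.5): at t=0.813 of its height the radius interpolates to r₁+(r₂−r₁)t = 2.468, giving a regular 16-gon of that circumradius (area = (16/2)·2.468²·sin(360°/16) = 18.64 mm²); Merging all regions: only the cone at (11.5, -2.5) is present, so the union is just that shape — area = 18.64 mm². Checking containment: the cross-section at z = 17.1 is a subset of the cross-section at z = 6.3.

entirely on top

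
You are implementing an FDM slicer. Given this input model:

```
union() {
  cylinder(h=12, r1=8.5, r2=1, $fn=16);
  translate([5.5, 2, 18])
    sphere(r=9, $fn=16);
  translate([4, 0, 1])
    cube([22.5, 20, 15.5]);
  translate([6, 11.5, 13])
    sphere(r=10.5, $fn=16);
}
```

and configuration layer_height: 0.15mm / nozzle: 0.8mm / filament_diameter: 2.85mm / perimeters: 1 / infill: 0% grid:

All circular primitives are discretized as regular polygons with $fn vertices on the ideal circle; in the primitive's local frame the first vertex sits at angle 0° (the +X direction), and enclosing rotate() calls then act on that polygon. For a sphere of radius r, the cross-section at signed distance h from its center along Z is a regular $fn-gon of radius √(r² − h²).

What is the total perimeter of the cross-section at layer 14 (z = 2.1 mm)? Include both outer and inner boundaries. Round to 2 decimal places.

113.97 mm

At z = 2.1 mm: the cone: at t=0.175 of its height the radius interpolates to r₁+(r₂−r₁)t = 7.188, giving a regular 16-gon of that circumradius (perimeter = 2·16·7.188·sin(180°/16) = 44.87 mm); the sphere at (5.5, 2) is absent (|z−center|=15.900 > r=9); the cube at (4, 0) (footprint 22.5×20) is included at this height (perimeter 85.00 mm); the sphere at (6, 11.5) does not reach this height (|z−center|=10.900 > r=10.5); Merging all regions: the regions partially overlap (shared area 12.75 mm²), so the edge portions inside another operand are dropped and the merged outline is re-measured after clipping — boundary = 113.97 mm. Overall, the cross-section is a single solid region. Total boundary length (outer) = 113.97 mm.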